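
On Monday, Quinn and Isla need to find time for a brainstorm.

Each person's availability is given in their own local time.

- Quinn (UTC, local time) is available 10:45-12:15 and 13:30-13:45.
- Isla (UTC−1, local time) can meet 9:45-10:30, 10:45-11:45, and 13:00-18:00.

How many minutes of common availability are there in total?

75 minutes

Quinn → UTC: 10:45–12:15, 13:30–13:45.
Isla → UTC: 10:45–11:30, 11:45–12:45, 14:00–19:00.
Quinn ∩ Isla: 10:45–11:30, 11:45–12:15.
Total common minutes: 45 + 30 = 75.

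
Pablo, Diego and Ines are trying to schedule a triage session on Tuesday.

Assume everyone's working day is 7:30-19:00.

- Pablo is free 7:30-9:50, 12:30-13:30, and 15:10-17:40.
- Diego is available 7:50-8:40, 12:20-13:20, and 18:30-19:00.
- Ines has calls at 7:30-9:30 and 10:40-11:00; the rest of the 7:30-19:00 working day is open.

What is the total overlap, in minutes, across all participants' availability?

Ines free within 07:30–19:00: 09:30–10:40, 11:00–19:00.
Pablo ∩ Diego: 07:50–08:40, 12:30–13:20.
Pablo ∩ Diego ∩ Ines: 12:30–13:20.
Total common minutes: 50.

50 minutes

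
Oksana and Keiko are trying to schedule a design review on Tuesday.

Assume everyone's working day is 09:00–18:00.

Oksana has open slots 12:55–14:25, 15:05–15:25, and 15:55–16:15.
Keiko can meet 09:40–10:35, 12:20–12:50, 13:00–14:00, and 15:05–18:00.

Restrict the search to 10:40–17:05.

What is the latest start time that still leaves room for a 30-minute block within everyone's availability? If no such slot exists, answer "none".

Oksana ∩ Keiko: 13:00–14:00, 15:05–15:25, 15:55–16:15.
Restricted to 10:40–17:05: 13:00–14:00, 15:05–15:25, 15:55–16:15.
Windows ≥ 30 min: 13:00–14:00.
Latest start in the last window 13:00–14:00 is 14:00 − 30 min = 13:30.

13:30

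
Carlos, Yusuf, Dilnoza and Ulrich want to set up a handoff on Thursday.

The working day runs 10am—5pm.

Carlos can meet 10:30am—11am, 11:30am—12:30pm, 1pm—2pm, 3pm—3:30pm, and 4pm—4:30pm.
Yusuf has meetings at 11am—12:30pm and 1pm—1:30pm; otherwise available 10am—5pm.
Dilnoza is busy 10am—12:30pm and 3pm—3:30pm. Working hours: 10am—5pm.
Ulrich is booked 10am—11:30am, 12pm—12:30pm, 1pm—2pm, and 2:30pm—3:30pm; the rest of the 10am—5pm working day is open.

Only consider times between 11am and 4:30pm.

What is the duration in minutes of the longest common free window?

Yusuf free within 10:00–17:00: 10:00–11:00, 12:30–13:00, 13:30–17:00.
Dilnoza free within 10:00–17:00: 12:30–15:00, 15:30–17:00.
Ulrich free within 10:00–17:00: 11:30–12:00, 12:30–13:00, 14:00–14:30, 15:30–17:00.
Carlos ∩ Yusuf: 10:30–11:00, 13:30–14:00, 15:00–15:30, 16:00–16:30.
Carlos ∩ Yusuf ∩ Dilnoza: 13:30–14:00, 16:00–16:30.
Carlos ∩ Yusuf ∩ Dilnoza ∩ Ulrich: 16:00–16:30.
Restricted to 11:00–16:30: 16:00–16:30.
Single common window of 30 minutes.

30 minutes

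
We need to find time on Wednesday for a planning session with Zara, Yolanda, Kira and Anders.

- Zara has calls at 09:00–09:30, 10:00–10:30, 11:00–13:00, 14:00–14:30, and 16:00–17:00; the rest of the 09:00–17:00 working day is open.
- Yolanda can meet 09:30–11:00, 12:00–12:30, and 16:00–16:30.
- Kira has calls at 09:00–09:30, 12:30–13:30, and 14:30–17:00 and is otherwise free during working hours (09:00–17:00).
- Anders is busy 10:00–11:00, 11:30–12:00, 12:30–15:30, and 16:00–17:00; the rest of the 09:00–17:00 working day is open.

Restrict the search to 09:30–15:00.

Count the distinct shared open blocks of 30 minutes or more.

Zara free within 09:00–17:00: 09:30–10:00, 10:30–11:00, 13:00–14:00, 14:30–16:00.
Kira free within 09:00–17:00: 09:30–12:30, 13:30–14:30.
Anders free within 09:00–17:00: 09:00–10:00, 11:00–11:30, 12:00–12:30, 15:30–16:00.
Zara ∩ Yolanda: 09:30–10:00, 10:30–11:00.
Zara ∩ Yolanda ∩ Kira: 09:30–10:00, 10:30–11:00.
Zara ∩ Yolanda ∩ Kira ∩ Anders: 09:30–10:00.
Restricted to 09:30–15:00: 09:30–10:00.
Windows ≥ 30 min: 09:30–10:00.
That's 1 window.

1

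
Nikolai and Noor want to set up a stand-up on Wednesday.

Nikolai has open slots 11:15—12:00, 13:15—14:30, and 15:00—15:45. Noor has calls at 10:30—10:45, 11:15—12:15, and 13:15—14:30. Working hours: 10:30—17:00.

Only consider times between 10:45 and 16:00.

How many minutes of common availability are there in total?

Noor free within 10:30–17:00: 10:45–11:15, 12:15–13:15, 14:30–17:00.
Nikolai ∩ Noor: 15:00–15:45.
Restricted to 10:45–16:00: 15:00–15:45.
Total common minutes: 45.

45 minutes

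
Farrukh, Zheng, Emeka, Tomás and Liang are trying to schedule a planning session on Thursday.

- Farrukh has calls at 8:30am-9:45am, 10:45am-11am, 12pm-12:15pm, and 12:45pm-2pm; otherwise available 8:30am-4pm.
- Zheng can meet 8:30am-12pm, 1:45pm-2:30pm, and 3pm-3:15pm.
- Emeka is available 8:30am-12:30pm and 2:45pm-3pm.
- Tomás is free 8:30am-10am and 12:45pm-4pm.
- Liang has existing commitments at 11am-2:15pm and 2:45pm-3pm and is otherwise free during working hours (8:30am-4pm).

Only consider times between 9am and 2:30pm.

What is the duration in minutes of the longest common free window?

Farrukh free within 08:30–16:00: 09:45–10:45, 11:00–12:00, 12:15–12:45, 14:00–16:00.
Liang free within 08:30–16:00: 08:30–11:00, 14:15–14:45, 15:00–16:00.
Farrukh ∩ Zheng: 09:45–10:45, 11:00–12:00, 14:00–14:30, 15:00–15:15.
Farrukh ∩ Zheng ∩ Emeka: 09:45–10:45, 11:00–12:00.
Farrukh ∩ Zheng ∩ Emeka ∩ Tomás: 09:45–10:00.
Farrukh ∩ Zheng ∩ Emeka ∩ Tomás ∩ Liang: 09:45–10:00.
Restricted to 09:00–14:30: 09:45–10:00.
Single common window of 15 minutes.

15 minutes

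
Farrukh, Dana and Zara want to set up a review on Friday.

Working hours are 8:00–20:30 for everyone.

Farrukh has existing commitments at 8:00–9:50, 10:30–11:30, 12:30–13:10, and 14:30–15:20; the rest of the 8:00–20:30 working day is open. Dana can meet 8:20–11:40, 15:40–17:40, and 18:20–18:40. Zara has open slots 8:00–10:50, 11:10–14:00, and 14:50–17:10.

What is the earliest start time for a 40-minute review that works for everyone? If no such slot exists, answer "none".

Farrukh free within 08:00–20:30: 09:50–10:30, 11:30–12:30, 13:10–14:30, 15:20–20:30.
Farrukh ∩ Dana: 09:50–10:30, 11:30–11:40, 15:40–17:40, 18:20–18:40.
Farrukh ∩ Dana ∩ Zara: 09:50–10:30, 11:30–11:40, 15:40–17:10.
Windows ≥ 40 min: 09:50–10:30, 15:40–17:10.
Earliest such window starts at 09:50.

09:50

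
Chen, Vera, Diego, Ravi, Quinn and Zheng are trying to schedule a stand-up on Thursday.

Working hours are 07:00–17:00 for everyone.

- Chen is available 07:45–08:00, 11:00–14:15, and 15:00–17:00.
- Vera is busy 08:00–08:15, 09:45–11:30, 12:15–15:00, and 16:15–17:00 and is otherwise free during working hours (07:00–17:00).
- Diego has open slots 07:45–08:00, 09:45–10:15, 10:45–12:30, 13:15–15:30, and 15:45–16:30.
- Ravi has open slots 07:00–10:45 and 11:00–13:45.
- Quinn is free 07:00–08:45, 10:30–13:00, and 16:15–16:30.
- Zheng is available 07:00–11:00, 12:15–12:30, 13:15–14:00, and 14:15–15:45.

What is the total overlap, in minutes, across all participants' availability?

Vera free within 07:00–17:00: 07:00–08:00, 08:15–09:45, 11:30–12:15, 15:00–16:15.
Chen ∩ Vera: 07:45–08:00, 11:30–12:15, 15:00–16:15.
Chen ∩ Vera ∩ Diego: 07:45–08:00, 11:30–12:15, 15:00–15:30, 15:45–16:15.
Chen ∩ Vera ∩ Diego ∩ Ravi: 07:45–08:00, 11:30–12:15.
Chen ∩ Vera ∩ Diego ∩ Ravi ∩ Quinn: 07:45–08:00, 11:30–12:15.
Chen ∩ Vera ∩ Diego ∩ Ravi ∩ Quinn ∩ Zheng: 07:45–08:00.
Total common minutes: 15.

15 minutes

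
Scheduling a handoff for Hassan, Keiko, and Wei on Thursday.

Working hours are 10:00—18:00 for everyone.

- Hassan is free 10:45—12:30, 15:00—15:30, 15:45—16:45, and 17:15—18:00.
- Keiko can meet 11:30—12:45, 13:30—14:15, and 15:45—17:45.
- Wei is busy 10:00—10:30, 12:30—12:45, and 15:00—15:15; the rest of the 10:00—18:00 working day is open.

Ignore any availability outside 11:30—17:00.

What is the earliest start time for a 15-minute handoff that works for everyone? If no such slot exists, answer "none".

Wei free within 10:00–18:00: 10:30–12:30, 12:45–15:00, 15:15–18:00.
Hassan ∩ Keiko: 11:30–12:30, 15:45–16:45, 17:15–17:45.
Hassan ∩ Keiko ∩ Wei: 11:30–12:30, 15:45–16:45, 17:15–17:45.
Restricted to 11:30–17:00: 11:30–12:30, 15:45–16:45.
Windows ≥ 15 min: 11:30–12:30, 15:45–16:45.
Earliest such window starts at 11:30.

11:30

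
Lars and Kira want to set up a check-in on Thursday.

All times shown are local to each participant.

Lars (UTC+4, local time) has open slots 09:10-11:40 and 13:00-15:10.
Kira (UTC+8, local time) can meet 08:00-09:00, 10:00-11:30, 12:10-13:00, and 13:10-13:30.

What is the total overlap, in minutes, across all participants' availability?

20 minutes

Lars → UTC: 05:10–07:40, 09:00–11:10.
Kira → UTC: 00:00–01:00, 02:00–03:30, 04:10–05:00, 05:10–05:30.
Lars ∩ Kira: 05:10–05:30.
Total common minutes: 20.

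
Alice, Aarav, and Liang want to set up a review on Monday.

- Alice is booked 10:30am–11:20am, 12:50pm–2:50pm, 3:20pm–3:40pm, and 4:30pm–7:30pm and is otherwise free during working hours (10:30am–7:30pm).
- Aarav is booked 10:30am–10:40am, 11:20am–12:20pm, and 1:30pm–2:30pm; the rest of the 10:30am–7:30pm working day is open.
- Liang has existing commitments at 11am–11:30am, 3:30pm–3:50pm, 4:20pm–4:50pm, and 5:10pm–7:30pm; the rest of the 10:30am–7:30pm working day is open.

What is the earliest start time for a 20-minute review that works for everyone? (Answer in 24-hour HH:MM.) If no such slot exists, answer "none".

Alice free within 10:30–19:30: 11:20–12:50, 14:50–15:20, 15:40–16:30.
Aarav free within 10:30–19:30: 10:40–11:20, 12:20–13:30, 14:30–19:30.
Liang free within 10:30–19:30: 10:30–11:00, 11:30–15:30, 15:50–16:20, 16:50–17:10.
Alice ∩ Aarav: 12:20–12:50, 14:50–15:20, 15:40–16:30.
Alice ∩ Aarav ∩ Liang: 12:20–12:50, 14:50–15:20, 15:50–16:20.
Windows ≥ 20 min: 12:20–12:50, 14:50–15:20, 15:50–16:20.
Earliest such window starts at 12:20.

12:20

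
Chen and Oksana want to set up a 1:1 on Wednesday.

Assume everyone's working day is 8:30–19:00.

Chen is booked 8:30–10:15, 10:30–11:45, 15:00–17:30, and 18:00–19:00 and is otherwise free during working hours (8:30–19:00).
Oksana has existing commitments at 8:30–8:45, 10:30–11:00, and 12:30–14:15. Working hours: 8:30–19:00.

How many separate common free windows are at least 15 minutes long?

4

Chen free within 08:30–19:00: 10:15–10:30, 11:45–15:00, 17:30–18:00.
Oksana free within 08:30–19:00: 08:45–10:30, 11:00–12:30, 14:15–19:00.
Chen ∩ Oksana: 10:15–10:30, 11:45–12:30, 14:15–15:00, 17:30–18:00.
Windows ≥ 15 min: 10:15–10:30, 11:45–12:30, 14:15–15:00, 17:30–18:00.
That's 4 windows.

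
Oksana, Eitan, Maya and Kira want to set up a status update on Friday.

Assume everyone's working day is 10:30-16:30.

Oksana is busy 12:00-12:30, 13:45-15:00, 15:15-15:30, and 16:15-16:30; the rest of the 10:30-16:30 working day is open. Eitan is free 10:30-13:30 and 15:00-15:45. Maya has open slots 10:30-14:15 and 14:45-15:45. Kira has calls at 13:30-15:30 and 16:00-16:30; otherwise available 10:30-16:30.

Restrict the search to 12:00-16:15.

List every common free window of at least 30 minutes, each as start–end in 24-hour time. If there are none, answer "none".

Oksana free within 10:30–16:30: 10:30–12:00, 12:30–13:45, 15:00–15:15, 15:30–16:15.
Kira free within 10:30–16:30: 10:30–13:30, 15:30–16:00.
Oksana ∩ Eitan: 10:30–12:00, 12:30–13:30, 15:00–15:15, 15:30–15:45.
Oksana ∩ Eitan ∩ Maya: 10:30–12:00, 12:30–13:30, 15:00–15:15, 15:30–15:45.
Oksana ∩ Eitan ∩ Maya ∩ Kira: 10:30–12:00, 12:30–13:30, 15:30–15:45.
Restricted to 12:00–16:15: 12:30–13:30, 15:30–15:45.
Windows ≥ 30 min: 12:30–13:30.

12:30–13:30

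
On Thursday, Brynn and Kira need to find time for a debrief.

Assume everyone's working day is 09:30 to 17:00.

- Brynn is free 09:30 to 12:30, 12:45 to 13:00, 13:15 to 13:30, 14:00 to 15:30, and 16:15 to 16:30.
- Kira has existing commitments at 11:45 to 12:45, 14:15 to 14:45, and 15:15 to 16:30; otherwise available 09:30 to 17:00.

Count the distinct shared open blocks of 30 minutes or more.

2

Kira free within 09:30–17:00: 09:30–11:45, 12:45–14:15, 14:45–15:15, 16:30–17:00.
Brynn ∩ Kira: 09:30–11:45, 12:45–13:00, 13:15–13:30, 14:00–14:15, 14:45–15:15.
Windows ≥ 30 min: 09:30–11:45, 14:45–15:15.
That's 2 windows.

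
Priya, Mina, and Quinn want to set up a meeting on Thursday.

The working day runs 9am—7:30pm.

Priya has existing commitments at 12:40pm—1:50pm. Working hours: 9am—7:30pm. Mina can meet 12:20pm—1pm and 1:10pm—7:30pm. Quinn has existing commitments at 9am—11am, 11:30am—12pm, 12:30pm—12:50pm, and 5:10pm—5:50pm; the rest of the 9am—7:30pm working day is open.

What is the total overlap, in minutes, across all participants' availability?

Priya free within 09:00–19:30: 09:00–12:40, 13:50–19:30.
Quinn free within 09:00–19:30: 11:00–11:30, 12:00–12:30, 12:50–17:10, 17:50–19:30.
Priya ∩ Mina: 12:20–12:40, 13:50–19:30.
Priya ∩ Mina ∩ Quinn: 12:20–12:30, 13:50–17:10, 17:50–19:30.
Total common minutes: 10 + 200 + 100 = 310.

310 minutes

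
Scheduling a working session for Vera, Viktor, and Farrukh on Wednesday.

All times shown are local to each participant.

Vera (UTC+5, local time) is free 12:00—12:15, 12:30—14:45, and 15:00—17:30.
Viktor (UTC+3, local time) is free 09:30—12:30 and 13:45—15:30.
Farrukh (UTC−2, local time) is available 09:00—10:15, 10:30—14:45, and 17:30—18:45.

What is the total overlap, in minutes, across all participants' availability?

Vera → UTC: 07:00–07:15, 07:30–09:45, 10:00–12:30.
Viktor → UTC: 06:30–09:30, 10:45–12:30.
Farrukh → UTC: 11:00–12:15, 12:30–16:45, 19:30–20:45.
Vera ∩ Viktor: 07:00–07:15, 07:30–09:30, 10:45–12:30.
Vera ∩ Viktor ∩ Farrukh: 11:00–12:15.
Total common minutes: 75.

75 minutes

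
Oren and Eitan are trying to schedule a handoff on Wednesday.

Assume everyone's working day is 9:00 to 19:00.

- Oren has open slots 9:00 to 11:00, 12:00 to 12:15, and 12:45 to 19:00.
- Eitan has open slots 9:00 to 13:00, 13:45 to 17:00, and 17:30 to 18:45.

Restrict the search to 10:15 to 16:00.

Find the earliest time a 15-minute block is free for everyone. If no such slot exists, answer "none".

10:15

Oren ∩ Eitan: 09:00–11:00, 12:00–12:15, 12:45–13:00, 13:45–17:00, 17:30–18:45.
Restricted to 10:15–16:00: 10:15–11:00, 12:00–12:15, 12:45–13:00, 13:45–16:00.
Windows ≥ 15 min: 10:15–11:00, 12:00–12:15, 12:45–13:00, 13:45–16:00.
Earliest such window starts at 10:15.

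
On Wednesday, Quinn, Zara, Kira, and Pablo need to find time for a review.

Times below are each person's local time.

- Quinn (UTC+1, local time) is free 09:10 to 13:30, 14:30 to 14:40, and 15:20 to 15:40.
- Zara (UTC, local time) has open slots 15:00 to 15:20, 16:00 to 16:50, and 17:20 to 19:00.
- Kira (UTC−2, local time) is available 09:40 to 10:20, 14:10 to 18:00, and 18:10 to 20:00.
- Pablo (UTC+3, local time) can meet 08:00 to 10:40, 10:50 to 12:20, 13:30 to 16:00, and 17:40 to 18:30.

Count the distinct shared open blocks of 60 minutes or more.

0

Quinn → UTC: 08:10–12:30, 13:30–13:40, 14:20–14:40.
Zara → UTC: 15:00–15:20, 16:00–16:50, 17:20–19:00.
Kira → UTC: 11:40–12:20, 16:10–20:00, 20:10–22:00.
Pablo → UTC: 05:00–07:40, 07:50–09:20, 10:30–13:00, 14:40–15:30.
Quinn ∩ Zara: (none).
Quinn ∩ Zara ∩ Kira: (none).
Quinn ∩ Zara ∩ Kira ∩ Pablo: (none).
Windows ≥ 60 min: (none).
That's 0 windows.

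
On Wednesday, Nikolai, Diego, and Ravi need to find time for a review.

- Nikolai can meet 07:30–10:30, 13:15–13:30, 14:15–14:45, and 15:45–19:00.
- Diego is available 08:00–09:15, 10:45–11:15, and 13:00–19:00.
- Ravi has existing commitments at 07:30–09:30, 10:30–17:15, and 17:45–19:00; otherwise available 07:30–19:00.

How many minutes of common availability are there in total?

Ravi free within 07:30–19:00: 09:30–10:30, 17:15–17:45.
Nikolai ∩ Diego: 08:00–09:15, 13:15–13:30, 14:15–14:45, 15:45–19:00.
Nikolai ∩ Diego ∩ Ravi: 17:15–17:45.
Total common minutes: 30.

30 minutes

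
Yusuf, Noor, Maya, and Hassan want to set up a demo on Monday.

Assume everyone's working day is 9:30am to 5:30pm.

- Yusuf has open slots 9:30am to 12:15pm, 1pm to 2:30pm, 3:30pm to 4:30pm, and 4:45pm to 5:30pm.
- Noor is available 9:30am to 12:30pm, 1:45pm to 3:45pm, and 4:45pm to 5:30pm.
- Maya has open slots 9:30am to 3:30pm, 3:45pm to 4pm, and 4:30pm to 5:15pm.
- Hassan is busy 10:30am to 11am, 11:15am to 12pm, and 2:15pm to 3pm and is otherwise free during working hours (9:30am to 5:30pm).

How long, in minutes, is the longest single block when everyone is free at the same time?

60 minutes

Hassan free within 09:30–17:30: 09:30–10:30, 11:00–11:15, 12:00–14:15, 15:00–17:30.
Yusuf ∩ Noor: 09:30–12:15, 13:45–14:30, 15:30–15:45, 16:45–17:30.
Yusuf ∩ Noor ∩ Maya: 09:30–12:15, 13:45–14:30, 16:45–17:15.
Yusuf ∩ Noor ∩ Maya ∩ Hassan: 09:30–10:30, 11:00–11:15, 12:00–12:15, 13:45–14:15, 16:45–17:15.
Common window lengths: 60, 15, 15, 30, 30 min; longest is 60.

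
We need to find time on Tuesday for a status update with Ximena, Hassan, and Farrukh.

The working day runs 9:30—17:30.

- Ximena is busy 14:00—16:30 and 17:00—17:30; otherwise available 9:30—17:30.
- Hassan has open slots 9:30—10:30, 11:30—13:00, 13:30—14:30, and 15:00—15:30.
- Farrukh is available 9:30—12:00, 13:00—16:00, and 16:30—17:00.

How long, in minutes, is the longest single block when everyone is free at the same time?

60 minutes

Ximena free within 09:30–17:30: 09:30–14:00, 16:30–17:00.
Ximena ∩ Hassan: 09:30–10:30, 11:30–13:00, 13:30–14:00.
Ximena ∩ Hassan ∩ Farrukh: 09:30–10:30, 11:30–12:00, 13:30–14:00.
Common window lengths: 60, 30, 30 min; longest is 60.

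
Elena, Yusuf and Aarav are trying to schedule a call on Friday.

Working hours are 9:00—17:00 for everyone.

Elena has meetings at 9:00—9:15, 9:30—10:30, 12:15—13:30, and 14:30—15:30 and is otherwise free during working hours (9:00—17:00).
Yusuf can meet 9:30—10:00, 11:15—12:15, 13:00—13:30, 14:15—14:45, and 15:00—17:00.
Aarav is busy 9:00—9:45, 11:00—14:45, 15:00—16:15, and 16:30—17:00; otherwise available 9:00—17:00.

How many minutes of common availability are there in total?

Elena free within 09:00–17:00: 09:15–09:30, 10:30–12:15, 13:30–14:30, 15:30–17:00.
Aarav free within 09:00–17:00: 09:45–11:00, 14:45–15:00, 16:15–16:30.
Elena ∩ Yusuf: 11:15–12:15, 14:15–14:30, 15:30–17:00.
Elena ∩ Yusuf ∩ Aarav: 16:15–16:30.
Total common minutes: 15.

15 minutes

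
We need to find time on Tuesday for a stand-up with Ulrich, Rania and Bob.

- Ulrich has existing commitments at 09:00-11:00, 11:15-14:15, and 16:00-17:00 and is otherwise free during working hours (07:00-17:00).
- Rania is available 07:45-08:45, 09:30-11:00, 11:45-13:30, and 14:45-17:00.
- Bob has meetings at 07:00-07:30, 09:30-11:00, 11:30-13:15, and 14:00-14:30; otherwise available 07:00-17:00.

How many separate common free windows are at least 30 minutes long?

2

Ulrich free within 07:00–17:00: 07:00–09:00, 11:00–11:15, 14:15–16:00.
Bob free within 07:00–17:00: 07:30–09:30, 11:00–11:30, 13:15–14:00, 14:30–17:00.
Ulrich ∩ Rania: 07:45–08:45, 14:45–16:00.
Ulrich ∩ Rania ∩ Bob: 07:45–08:45, 14:45–16:00.
Windows ≥ 30 min: 07:45–08:45, 14:45–16:00.
That's 2 windows.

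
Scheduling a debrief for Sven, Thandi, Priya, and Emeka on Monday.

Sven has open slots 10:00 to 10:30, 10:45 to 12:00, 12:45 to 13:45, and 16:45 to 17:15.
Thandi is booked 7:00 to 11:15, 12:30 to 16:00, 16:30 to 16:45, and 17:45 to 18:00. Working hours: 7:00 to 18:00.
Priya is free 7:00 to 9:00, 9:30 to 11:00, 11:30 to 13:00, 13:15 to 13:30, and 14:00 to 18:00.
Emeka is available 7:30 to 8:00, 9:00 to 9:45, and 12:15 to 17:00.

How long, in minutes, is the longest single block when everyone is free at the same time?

Thandi free within 07:00–18:00: 11:15–12:30, 16:00–16:30, 16:45–17:45.
Sven ∩ Thandi: 11:15–12:00, 16:45–17:15.
Sven ∩ Thandi ∩ Priya: 11:30–12:00, 16:45–17:15.
Sven ∩ Thandi ∩ Priya ∩ Emeka: 16:45–17:00.
Single common window of 15 minutes.

15 minutes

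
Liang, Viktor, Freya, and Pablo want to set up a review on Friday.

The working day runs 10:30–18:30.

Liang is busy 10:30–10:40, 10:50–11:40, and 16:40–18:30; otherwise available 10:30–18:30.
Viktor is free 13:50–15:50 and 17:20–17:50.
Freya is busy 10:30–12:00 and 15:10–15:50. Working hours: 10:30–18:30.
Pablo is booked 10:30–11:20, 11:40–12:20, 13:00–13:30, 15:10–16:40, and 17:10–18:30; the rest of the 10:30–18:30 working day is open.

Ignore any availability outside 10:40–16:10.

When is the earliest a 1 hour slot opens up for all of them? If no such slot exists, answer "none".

13:50

Liang free within 10:30–18:30: 10:40–10:50, 11:40–16:40.
Freya free within 10:30–18:30: 12:00–15:10, 15:50–18:30.
Pablo free within 10:30–18:30: 11:20–11:40, 12:20–13:00, 13:30–15:10, 16:40–17:10.
Liang ∩ Viktor: 13:50–15:50.
Liang ∩ Viktor ∩ Freya: 13:50–15:10.
Liang ∩ Viktor ∩ Freya ∩ Pablo: 13:50–15:10.
Restricted to 10:40–16:10: 13:50–15:10.
Windows ≥ 60 min: 13:50–15:10.
Earliest such window starts at 13:50.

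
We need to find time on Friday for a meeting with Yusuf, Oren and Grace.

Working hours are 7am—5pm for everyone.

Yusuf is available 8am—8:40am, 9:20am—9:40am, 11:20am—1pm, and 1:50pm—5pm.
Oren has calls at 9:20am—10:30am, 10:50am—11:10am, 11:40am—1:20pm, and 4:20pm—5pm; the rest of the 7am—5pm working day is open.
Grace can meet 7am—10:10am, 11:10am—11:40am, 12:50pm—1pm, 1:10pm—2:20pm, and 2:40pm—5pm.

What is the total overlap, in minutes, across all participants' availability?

190 minutes

Oren free within 07:00–17:00: 07:00–09:20, 10:30–10:50, 11:10–11:40, 13:20–16:20.
Yusuf ∩ Oren: 08:00–08:40, 11:20–11:40, 13:50–16:20.
Yusuf ∩ Oren ∩ Grace: 08:00–08:40, 11:20–11:40, 13:50–14:20, 14:40–16:20.
Total common minutes: 40 + 20 + 30 + 100 = 190.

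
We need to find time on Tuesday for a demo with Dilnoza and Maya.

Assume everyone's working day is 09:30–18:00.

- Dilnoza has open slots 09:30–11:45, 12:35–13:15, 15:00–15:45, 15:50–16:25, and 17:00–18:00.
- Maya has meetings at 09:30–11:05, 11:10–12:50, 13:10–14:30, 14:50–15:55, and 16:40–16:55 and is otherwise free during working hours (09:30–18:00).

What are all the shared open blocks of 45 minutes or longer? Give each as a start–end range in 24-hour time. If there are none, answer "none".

17:00–18:00

Maya free within 09:30–18:00: 11:05–11:10, 12:50–13:10, 14:30–14:50, 15:55–16:40, 16:55–18:00.
Dilnoza ∩ Maya: 11:05–11:10, 12:50–13:10, 15:55–16:25, 17:00–18:00.
Windows ≥ 45 min: 17:00–18:00.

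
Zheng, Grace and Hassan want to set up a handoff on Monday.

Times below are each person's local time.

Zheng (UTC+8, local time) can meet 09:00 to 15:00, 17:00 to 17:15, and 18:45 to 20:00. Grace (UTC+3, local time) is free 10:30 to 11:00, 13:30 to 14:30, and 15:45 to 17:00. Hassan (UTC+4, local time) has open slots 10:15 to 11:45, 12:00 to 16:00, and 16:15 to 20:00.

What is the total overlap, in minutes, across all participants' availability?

Zheng → UTC: 01:00–07:00, 09:00–09:15, 10:45–12:00.
Grace → UTC: 07:30–08:00, 10:30–11:30, 12:45–14:00.
Hassan → UTC: 06:15–07:45, 08:00–12:00, 12:15–16:00.
Zheng ∩ Grace: 10:45–11:30.
Zheng ∩ Grace ∩ Hassan: 10:45–11:30.
Total common minutes: 45.

45 minutes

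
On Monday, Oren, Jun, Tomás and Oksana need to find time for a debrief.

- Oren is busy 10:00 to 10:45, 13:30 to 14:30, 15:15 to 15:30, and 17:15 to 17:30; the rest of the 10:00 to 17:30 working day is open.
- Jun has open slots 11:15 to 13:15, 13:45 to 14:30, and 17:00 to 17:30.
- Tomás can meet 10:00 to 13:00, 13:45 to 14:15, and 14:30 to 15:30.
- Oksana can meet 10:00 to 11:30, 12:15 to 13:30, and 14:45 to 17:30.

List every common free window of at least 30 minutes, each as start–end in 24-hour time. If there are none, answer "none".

Oren free within 10:00–17:30: 10:45–13:30, 14:30–15:15, 15:30–17:15.
Oren ∩ Jun: 11:15–13:15, 17:00–17:15.
Oren ∩ Jun ∩ Tomás: 11:15–13:00.
Oren ∩ Jun ∩ Tomás ∩ Oksana: 11:15–11:30, 12:15–13:00.
Windows ≥ 30 min: 12:15–13:00.

12:15–13:00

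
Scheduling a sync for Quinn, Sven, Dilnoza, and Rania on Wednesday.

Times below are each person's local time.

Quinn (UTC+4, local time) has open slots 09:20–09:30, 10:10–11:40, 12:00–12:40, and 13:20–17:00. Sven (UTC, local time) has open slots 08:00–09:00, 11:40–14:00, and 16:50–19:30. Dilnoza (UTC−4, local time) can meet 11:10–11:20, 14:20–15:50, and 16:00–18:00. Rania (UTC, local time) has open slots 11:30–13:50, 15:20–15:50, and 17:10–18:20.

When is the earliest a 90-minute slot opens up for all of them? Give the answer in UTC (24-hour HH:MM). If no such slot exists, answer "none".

Quinn → UTC: 05:20–05:30, 06:10–07:40, 08:00–08:40, 09:20–13:00.
Sven → UTC: 08:00–09:00, 11:40–14:00, 16:50–19:30.
Dilnoza → UTC: 15:10–15:20, 18:20–19:50, 20:00–22:00.
Rania → UTC: 11:30–13:50, 15:20–15:50, 17:10–18:20.
Quinn ∩ Sven: 08:00–08:40, 11:40–13:00.
Quinn ∩ Sven ∩ Dilnoza: (none).
Quinn ∩ Sven ∩ Dilnoza ∩ Rania: (none).
Windows ≥ 90 min: (none).

none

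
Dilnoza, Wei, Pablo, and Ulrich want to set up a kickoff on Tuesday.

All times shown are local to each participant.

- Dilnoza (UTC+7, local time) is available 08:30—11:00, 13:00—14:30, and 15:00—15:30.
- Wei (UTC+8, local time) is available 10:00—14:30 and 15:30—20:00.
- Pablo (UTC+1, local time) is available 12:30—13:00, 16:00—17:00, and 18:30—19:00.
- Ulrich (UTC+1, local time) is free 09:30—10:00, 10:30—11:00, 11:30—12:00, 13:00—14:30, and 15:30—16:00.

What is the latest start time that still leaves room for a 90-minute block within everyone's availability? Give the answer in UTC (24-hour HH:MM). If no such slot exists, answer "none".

Dilnoza → UTC: 01:30–04:00, 06:00–07:30, 08:00–08:30.
Wei → UTC: 02:00–06:30, 07:30–12:00.
Pablo → UTC: 11:30–12:00, 15:00–16:00, 17:30–18:00.
Ulrich → UTC: 08:30–09:00, 09:30–10:00, 10:30–11:00, 12:00–13:30, 14:30–15:00.
Dilnoza ∩ Wei: 02:00–04:00, 06:00–06:30, 08:00–08:30.
Dilnoza ∩ Wei ∩ Pablo: (none).
Dilnoza ∩ Wei ∩ Pablo ∩ Ulrich: (none).
Windows ≥ 90 min: (none).

none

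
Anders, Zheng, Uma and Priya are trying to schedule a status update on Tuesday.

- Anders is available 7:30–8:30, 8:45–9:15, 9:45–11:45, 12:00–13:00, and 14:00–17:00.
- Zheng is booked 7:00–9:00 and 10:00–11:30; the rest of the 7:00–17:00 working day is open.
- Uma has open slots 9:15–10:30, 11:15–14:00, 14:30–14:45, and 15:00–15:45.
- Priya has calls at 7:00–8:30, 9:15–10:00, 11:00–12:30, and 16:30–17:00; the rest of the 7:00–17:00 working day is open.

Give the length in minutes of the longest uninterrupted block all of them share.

Zheng free within 07:00–17:00: 09:00–10:00, 11:30–17:00.
Priya free within 07:00–17:00: 08:30–09:15, 10:00–11:00, 12:30–16:30.
Anders ∩ Zheng: 09:00–09:15, 09:45–10:00, 11:30–11:45, 12:00–13:00, 14:00–17:00.
Anders ∩ Zheng ∩ Uma: 09:45–10:00, 11:30–11:45, 12:00–13:00, 14:30–14:45, 15:00–15:45.
Anders ∩ Zheng ∩ Uma ∩ Priya: 12:30–13:00, 14:30–14:45, 15:00–15:45.
Common window lengths: 30, 15, 45 min; longest is 45.

45 minutes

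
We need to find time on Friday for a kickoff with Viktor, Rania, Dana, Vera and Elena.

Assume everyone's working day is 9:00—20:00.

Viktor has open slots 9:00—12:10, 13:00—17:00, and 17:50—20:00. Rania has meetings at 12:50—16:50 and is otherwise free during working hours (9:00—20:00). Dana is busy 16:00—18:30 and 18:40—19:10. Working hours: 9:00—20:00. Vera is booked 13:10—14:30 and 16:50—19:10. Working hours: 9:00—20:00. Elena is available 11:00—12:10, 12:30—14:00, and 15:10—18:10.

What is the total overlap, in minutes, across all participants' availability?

Rania free within 09:00–20:00: 09:00–12:50, 16:50–20:00.
Dana free within 09:00–20:00: 09:00–16:00, 18:30–18:40, 19:10–20:00.
Vera free within 09:00–20:00: 09:00–13:10, 14:30–16:50, 19:10–20:00.
Viktor ∩ Rania: 09:00–12:10, 16:50–17:00, 17:50–20:00.
Viktor ∩ Rania ∩ Dana: 09:00–12:10, 18:30–18:40, 19:10–20:00.
Viktor ∩ Rania ∩ Dana ∩ Vera: 09:00–12:10, 19:10–20:00.
Viktor ∩ Rania ∩ Dana ∩ Vera ∩ Elena: 11:00–12:10.
Total common minutes: 70.

70 minutes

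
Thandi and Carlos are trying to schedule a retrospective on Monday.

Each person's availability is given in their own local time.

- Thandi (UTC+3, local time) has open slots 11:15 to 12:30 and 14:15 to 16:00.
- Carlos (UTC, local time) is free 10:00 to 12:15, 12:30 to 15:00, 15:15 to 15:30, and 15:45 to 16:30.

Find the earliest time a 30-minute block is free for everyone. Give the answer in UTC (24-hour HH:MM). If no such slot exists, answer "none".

Thandi → UTC: 08:15–09:30, 11:15–13:00.
Carlos → UTC: 10:00–12:15, 12:30–15:00, 15:15–15:30, 15:45–16:30.
Thandi ∩ Carlos: 11:15–12:15, 12:30–13:00.
Windows ≥ 30 min: 11:15–12:15, 12:30–13:00.
Earliest such window starts at 11:15.

11:15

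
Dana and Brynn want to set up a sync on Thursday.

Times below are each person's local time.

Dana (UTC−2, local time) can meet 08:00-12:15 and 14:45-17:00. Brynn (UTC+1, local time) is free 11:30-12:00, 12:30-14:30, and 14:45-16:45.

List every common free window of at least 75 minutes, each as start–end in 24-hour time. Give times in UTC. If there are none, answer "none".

11:30–13:30

Dana → UTC: 10:00–14:15, 16:45–19:00.
Brynn → UTC: 10:30–11:00, 11:30–13:30, 13:45–15:45.
Dana ∩ Brynn: 10:30–11:00, 11:30–13:30, 13:45–14:15.
Windows ≥ 75 min: 11:30–13:30.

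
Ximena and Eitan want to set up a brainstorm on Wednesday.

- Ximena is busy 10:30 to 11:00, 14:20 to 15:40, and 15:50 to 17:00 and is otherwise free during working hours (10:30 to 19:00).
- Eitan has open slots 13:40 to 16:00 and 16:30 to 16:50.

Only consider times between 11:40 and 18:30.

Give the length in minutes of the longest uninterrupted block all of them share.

40 minutes

Ximena free within 10:30–19:00: 11:00–14:20, 15:40–15:50, 17:00–19:00.
Ximena ∩ Eitan: 13:40–14:20, 15:40–15:50.
Restricted to 11:40–18:30: 13:40–14:20, 15:40–15:50.
Common window lengths: 40, 10 min; longest is 40.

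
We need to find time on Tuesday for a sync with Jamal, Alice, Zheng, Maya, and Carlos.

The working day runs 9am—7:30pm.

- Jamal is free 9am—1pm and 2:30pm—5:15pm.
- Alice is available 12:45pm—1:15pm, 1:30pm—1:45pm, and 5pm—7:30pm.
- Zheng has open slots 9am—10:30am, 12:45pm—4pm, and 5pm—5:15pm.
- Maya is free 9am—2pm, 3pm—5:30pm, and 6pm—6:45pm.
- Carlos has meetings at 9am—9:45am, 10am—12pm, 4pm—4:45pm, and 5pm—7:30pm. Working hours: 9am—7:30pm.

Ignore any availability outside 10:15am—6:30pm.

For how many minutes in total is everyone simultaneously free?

15 minutes

Carlos free within 09:00–19:30: 09:45–10:00, 12:00–16:00, 16:45–17:00.
Jamal ∩ Alice: 12:45–13:00, 17:00–17:15.
Jamal ∩ Alice ∩ Zheng: 12:45–13:00, 17:00–17:15.
Jamal ∩ Alice ∩ Zheng ∩ Maya: 12:45–13:00, 17:00–17:15.
Jamal ∩ Alice ∩ Zheng ∩ Maya ∩ Carlos: 12:45–13:00.
Restricted to 10:15–18:30: 12:45–13:00.
Total common minutes: 15.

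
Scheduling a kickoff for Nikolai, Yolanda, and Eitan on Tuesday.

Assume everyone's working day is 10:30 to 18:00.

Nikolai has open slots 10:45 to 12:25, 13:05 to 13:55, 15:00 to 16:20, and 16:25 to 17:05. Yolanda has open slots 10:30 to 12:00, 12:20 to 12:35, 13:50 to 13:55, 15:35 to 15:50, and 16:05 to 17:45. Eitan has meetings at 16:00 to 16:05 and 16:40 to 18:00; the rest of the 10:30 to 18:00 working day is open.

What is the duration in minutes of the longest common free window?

Eitan free within 10:30–18:00: 10:30–16:00, 16:05–16:40.
Nikolai ∩ Yolanda: 10:45–12:00, 12:20–12:25, 13:50–13:55, 15:35–15:50, 16:05–16:20, 16:25–17:05.
Nikolai ∩ Yolanda ∩ Eitan: 10:45–12:00, 12:20–12:25, 13:50–13:55, 15:35–15:50, 16:05–16:20, 16:25–16:40.
Common window lengths: 75, 5, 5, 15, 15, 15 min; longest is 75.

75 minutes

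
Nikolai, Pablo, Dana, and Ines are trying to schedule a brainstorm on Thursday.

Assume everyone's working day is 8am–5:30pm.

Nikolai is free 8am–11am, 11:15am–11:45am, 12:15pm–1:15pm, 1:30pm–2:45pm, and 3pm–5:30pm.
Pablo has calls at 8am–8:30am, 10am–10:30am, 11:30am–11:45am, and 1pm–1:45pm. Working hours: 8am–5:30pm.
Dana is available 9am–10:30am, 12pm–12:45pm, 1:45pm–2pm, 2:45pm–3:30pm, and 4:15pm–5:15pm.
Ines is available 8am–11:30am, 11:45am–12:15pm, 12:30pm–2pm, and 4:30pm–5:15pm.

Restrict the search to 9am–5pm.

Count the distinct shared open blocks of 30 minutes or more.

Pablo free within 08:00–17:30: 08:30–10:00, 10:30–11:30, 11:45–13:00, 13:45–17:30.
Nikolai ∩ Pablo: 08:30–10:00, 10:30–11:00, 11:15–11:30, 12:15–13:00, 13:45–14:45, 15:00–17:30.
Nikolai ∩ Pablo ∩ Dana: 09:00–10:00, 12:15–12:45, 13:45–14:00, 15:00–15:30, 16:15–17:15.
Nikolai ∩ Pablo ∩ Dana ∩ Ines: 09:00–10:00, 12:30–12:45, 13:45–14:00, 16:30–17:15.
Restricted to 09:00–17:00: 09:00–10:00, 12:30–12:45, 13:45–14:00, 16:30–17:00.
Windows ≥ 30 min: 09:00–10:00, 16:30–17:00.
That's 2 windows.

2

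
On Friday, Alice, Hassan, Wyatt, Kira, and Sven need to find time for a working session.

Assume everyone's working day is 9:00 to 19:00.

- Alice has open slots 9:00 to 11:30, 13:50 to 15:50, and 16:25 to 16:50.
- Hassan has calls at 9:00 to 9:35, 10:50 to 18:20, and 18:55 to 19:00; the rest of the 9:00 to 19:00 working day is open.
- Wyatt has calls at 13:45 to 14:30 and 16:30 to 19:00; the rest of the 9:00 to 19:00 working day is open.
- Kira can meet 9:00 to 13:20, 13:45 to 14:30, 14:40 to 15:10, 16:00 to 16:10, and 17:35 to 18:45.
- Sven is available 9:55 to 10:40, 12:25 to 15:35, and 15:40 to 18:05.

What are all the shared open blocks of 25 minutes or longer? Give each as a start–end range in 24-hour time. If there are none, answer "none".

09:55–10:40

Hassan free within 09:00–19:00: 09:35–10:50, 18:20–18:55.
Wyatt free within 09:00–19:00: 09:00–13:45, 14:30–16:30.
Alice ∩ Hassan: 09:35–10:50.
Alice ∩ Hassan ∩ Wyatt: 09:35–10:50.
Alice ∩ Hassan ∩ Wyatt ∩ Kira: 09:35–10:50.
Alice ∩ Hassan ∩ Wyatt ∩ Kira ∩ Sven: 09:55–10:40.
Windows ≥ 25 min: 09:55–10:40.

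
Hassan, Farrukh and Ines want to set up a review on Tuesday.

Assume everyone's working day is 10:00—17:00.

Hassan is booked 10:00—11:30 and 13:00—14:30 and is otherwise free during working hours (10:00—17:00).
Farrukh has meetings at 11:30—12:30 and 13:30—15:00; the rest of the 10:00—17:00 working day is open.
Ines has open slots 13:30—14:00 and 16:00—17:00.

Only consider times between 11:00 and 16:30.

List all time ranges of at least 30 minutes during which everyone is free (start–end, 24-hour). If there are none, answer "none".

Hassan free within 10:00–17:00: 11:30–13:00, 14:30–17:00.
Farrukh free within 10:00–17:00: 10:00–11:30, 12:30–13:30, 15:00–17:00.
Hassan ∩ Farrukh: 12:30–13:00, 15:00–17:00.
Hassan ∩ Farrukh ∩ Ines: 16:00–17:00.
Restricted to 11:00–16:30: 16:00–16:30.
Windows ≥ 30 min: 16:00–16:30.

16:00–16:30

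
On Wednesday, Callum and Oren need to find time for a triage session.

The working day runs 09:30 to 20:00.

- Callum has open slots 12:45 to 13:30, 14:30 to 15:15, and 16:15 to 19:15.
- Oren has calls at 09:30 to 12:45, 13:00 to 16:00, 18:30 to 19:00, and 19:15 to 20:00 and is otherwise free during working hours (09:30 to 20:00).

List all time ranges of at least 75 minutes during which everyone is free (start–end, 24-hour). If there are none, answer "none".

16:15–18:30

Oren free within 09:30–20:00: 12:45–13:00, 16:00–18:30, 19:00–19:15.
Callum ∩ Oren: 12:45–13:00, 16:15–18:30, 19:00–19:15.
Windows ≥ 75 min: 16:15–18:30.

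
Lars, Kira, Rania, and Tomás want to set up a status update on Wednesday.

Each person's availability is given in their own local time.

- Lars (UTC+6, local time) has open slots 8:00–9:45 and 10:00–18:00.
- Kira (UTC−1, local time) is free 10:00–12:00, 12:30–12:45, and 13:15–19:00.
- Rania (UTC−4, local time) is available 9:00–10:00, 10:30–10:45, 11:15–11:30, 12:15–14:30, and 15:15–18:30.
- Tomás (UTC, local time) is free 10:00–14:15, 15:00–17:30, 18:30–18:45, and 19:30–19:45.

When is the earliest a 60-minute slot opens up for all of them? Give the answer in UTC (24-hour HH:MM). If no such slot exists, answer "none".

Lars → UTC: 02:00–03:45, 04:00–12:00.
Kira → UTC: 11:00–13:00, 13:30–13:45, 14:15–20:00.
Rania → UTC: 13:00–14:00, 14:30–14:45, 15:15–15:30, 16:15–18:30, 19:15–22:30.
Tomás → UTC: 10:00–14:15, 15:00–17:30, 18:30–18:45, 19:30–19:45.
Lars ∩ Kira: 11:00–12:00.
Lars ∩ Kira ∩ Rania: (none).
Lars ∩ Kira ∩ Rania ∩ Tomás: (none).
Windows ≥ 60 min: (none).

none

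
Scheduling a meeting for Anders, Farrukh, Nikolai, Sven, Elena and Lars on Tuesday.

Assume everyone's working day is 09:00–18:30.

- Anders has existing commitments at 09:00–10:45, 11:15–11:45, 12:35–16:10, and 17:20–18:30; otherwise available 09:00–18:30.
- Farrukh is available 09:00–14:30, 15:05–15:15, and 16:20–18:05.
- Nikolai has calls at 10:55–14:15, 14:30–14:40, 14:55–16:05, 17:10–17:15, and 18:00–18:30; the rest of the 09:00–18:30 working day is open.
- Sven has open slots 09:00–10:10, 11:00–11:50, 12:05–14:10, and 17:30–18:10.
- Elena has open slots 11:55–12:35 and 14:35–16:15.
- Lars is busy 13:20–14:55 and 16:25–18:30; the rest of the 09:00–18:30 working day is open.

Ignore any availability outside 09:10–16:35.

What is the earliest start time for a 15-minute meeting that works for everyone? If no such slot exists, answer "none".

Anders free within 09:00–18:30: 10:45–11:15, 11:45–12:35, 16:10–17:20.
Nikolai free within 09:00–18:30: 09:00–10:55, 14:15–14:30, 14:40–14:55, 16:05–17:10, 17:15–18:00.
Lars free within 09:00–18:30: 09:00–13:20, 14:55–16:25.
Anders ∩ Farrukh: 10:45–11:15, 11:45–12:35, 16:20–17:20.
Anders ∩ Farrukh ∩ Nikolai: 10:45–10:55, 16:20–17:10, 17:15–17:20.
Anders ∩ Farrukh ∩ Nikolai ∩ Sven: (none).
Anders ∩ Farrukh ∩ Nikolai ∩ Sven ∩ Elena: (none).
Anders ∩ Farrukh ∩ Nikolai ∩ Sven ∩ Elena ∩ Lars: (none).
Restricted to 09:10–16:35: (none).
Windows ≥ 15 min: (none).

none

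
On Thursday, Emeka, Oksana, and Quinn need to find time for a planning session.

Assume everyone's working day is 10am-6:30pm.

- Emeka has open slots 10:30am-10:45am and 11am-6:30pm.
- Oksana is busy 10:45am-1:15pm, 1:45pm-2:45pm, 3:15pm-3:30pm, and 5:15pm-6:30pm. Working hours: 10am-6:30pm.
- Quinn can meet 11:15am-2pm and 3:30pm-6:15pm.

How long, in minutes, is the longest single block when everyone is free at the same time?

Oksana free within 10:00–18:30: 10:00–10:45, 13:15–13:45, 14:45–15:15, 15:30–17:15.
Emeka ∩ Oksana: 10:30–10:45, 13:15–13:45, 14:45–15:15, 15:30–17:15.
Emeka ∩ Oksana ∩ Quinn: 13:15–13:45, 15:30–17:15.
Common window lengths: 30, 105 min; longest is 105.

105 minutes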